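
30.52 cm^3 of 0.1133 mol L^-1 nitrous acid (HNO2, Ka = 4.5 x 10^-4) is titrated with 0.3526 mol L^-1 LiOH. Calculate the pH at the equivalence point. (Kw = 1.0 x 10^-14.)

n(HNO2) = 0.1133 x 0.03052 = 0.003458 mol; V(LiOH) at equivalence = 0.003458/0.3526 = 0.009807 L.
At equivalence all the acid is converted to NO2-; total volume = 0.03052 + 0.009807 = 0.04033 L, so [NO2-] = 0.003458/0.04033 = 0.08575 M.
Kb = Kw/Ka = 1.0e-14 / 4.5 x 10^-4 = 2.22e-11.
[OH^-] = sqrt(Kb x [NO2-]) = sqrt(2.22e-11 x 0.08575) = 1.38e-6 M.
pOH = 5.86, so pH = 14.00 - 5.86 = 8.14.

8.14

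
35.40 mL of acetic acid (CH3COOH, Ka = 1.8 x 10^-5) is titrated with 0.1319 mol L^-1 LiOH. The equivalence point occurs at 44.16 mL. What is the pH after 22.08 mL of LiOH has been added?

4.74

22.08 mL is exactly half the equivalence volume (44.16/2), i.e. the half-equivalence point.
There, n(HA) = n(A^-), so pH = pKa = -log(1.8 x 10^-5) = 4.74.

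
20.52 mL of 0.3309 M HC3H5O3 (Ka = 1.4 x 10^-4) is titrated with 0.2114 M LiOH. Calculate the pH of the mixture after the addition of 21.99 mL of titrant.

4.19

Initial n(HC3H5O3) = 0.3309 x 0.02052 = 0.006790 mol.
n(LiOH) added = 0.2114 x 0.02199 = 0.004649 mol, converting that many moles of HC3H5O3 to C3H5O3-.
Remaining n(HC3H5O3) = 0.002141 mol; n(C3H5O3-) = 0.004649 mol.
By Henderson-Hasselbalch, pH = pKa + log([A^-]/[HA]) = 3.85 + log(0.004649/0.002141) = 3.85 + (+0.34) = 4.19.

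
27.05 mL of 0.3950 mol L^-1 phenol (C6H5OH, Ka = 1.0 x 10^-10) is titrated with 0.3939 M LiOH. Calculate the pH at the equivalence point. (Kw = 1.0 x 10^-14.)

11.65

n(C6H5OH) = 0.3950 x 0.02705 = 0.01068 mol; V(LiOH) at equivalence = 0.01068/0.3939 = 0.02713 L.
At equivalence all the acid is converted to C6H5O-; total volume = 0.02705 + 0.02713 = 0.05418 L, so [C6H5O-] = 0.01068/0.05418 = 0.1972 M.
Kb = Kw/Ka = 1.0e-14 / 1.0 x 10^-10 = 0.000100.
[OH^-] = sqrt(Kb x [C6H5O-]) = sqrt(0.000100 x 0.1972) = 0.00444 M.
pOH = 2.35, so pH = 14.00 - 2.35 = 11.65.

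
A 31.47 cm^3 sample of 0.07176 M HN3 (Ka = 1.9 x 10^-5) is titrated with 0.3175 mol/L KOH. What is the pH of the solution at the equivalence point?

n(HN3) = 0.07176 x 0.03147 = 0.002258 mol; V(KOH) at equivalence = 0.002258/0.3175 = 0.007113 L.
At equivalence all the acid is converted to N3-; total volume = 0.03147 + 0.007113 = 0.03858 L, so [N3-] = 0.002258/0.03858 = 0.05853 M.
Kb = Kw/Ka = 1.0e-14 / 1.9 x 10^-5 = 5.26e-10.
[OH^-] = sqrt(Kb x [N3-]) = sqrt(5.26e-10 x 0.05853) = 5.55e-6 M.
pOH = 5.26, so pH = 14.00 - 5.26 = 8.74.

8.74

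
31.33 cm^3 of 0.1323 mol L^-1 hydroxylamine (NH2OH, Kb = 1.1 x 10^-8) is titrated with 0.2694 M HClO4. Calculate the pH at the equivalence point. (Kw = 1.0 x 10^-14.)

3.55

n(NH2OH) = 0.1323 x 0.03133 = 0.004145 mol; V(HClO4) at equivalence = 0.004145/0.2694 = 0.01539 L.
At equivalence the base is fully converted to NH3OH+; total volume = 0.04672 L, so [NH3OH+] = 0.004145/0.04672 = 0.08873 M.
Ka(NH3OH+) = Kw/Kb = 1.0e-14 / 1.1 x 10^-8 = 9.09e-7.
[H^+] = sqrt(Ka x [NH3OH+]) = sqrt(9.09e-7 x 0.08873) = 0.000284 M.
pH = -log(0.000284) = 3.55.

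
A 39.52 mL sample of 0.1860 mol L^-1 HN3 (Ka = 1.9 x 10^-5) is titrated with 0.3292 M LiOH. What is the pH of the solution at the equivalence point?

n(HN3) = 0.1860 x 0.03952 = 0.007351 mol; V(LiOH) at equivalence = 0.007351/0.3292 = 0.02233 L.
At equivalence all the acid is converted to N3-; total volume = 0.03952 + 0.02233 = 0.06185 L, so [N3-] = 0.007351/0.06185 = 0.1188 M.
Kb = Kw/Ka = 1.0e-14 / 1.9 x 10^-5 = 5.26e-10.
[OH^-] = sqrt(Kb x [N3-]) = sqrt(5.26e-10 x 0.1188) = 7.91e-6 M.
pOH = 5.10, so pH = 14.00 - 5.10 = 8.90.

8.90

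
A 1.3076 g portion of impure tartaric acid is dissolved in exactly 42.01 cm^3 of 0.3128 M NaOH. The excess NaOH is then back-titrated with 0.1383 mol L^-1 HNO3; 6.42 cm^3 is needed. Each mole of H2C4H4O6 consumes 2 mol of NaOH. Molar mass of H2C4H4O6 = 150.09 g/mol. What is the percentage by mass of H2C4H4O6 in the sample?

70.3%

Total n(NaOH) added = 0.3128 x 0.04201 = 0.01314 mol.
n(HNO3) used = 0.1383 x 0.006420 = 0.0008879 mol, which equals the excess n(NaOH).
So n(NaOH) consumed by the sample = 0.01314 - 0.0008879 = 0.01225 mol.
n(H2C4H4O6) = 0.01225 / 2 = 0.006126 mol.
mass H2C4H4O6 = 0.006126 x 150.09 = 0.9195 g, so %H2C4H4O6 = 0.9195/1.3076 x 100 = 70.3%.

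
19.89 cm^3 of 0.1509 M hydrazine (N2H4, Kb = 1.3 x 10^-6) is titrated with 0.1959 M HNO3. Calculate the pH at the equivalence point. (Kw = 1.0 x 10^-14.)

n(N2H4) = 0.1509 x 0.01989 = 0.003001 mol; V(HNO3) at equivalence = 0.003001/0.1959 = 0.01532 L.
At equivalence the base is fully converted to N2H5+; total volume = 0.03521 L, so [N2H5+] = 0.003001/0.03521 = 0.08524 M.
Ka(N2H5+) = Kw/Kb = 1.0e-14 / 1.3 x 10^-6 = 7.69e-9.
[H^+] = sqrt(Ka x [N2H5+]) = sqrt(7.69e-9 x 0.08524) = 2.56e-5 M.
pH = -log(2.56e-5) = 4.59.

4.59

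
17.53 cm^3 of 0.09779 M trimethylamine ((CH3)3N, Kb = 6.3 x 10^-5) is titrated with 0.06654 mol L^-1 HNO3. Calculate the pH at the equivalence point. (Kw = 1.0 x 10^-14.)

5.60

n((CH3)3N) = 0.09779 x 0.01753 = 0.001714 mol; V(HNO3) at equivalence = 0.001714/0.06654 = 0.02576 L.
At equivalence the base is fully converted to (CH3)3NH+; total volume = 0.04329 L, so [(CH3)3NH+] = 0.001714/0.04329 = 0.03960 M.
Ka((CH3)3NH+) = Kw/Kb = 1.0e-14 / 6.3 x 10^-5 = 1.59e-10.
[H^+] = sqrt(Ka x [(CH3)3NH+]) = sqrt(1.59e-10 x 0.03960) = 2.51e-6 M.
pH = -log(2.51e-6) = 5.60.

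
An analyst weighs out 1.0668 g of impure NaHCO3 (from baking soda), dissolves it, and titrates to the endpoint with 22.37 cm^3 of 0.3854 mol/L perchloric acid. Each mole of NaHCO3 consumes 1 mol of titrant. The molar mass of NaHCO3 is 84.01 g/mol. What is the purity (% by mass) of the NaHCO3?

67.9%

n(HClO4) = 0.3854 x 0.02237 = 0.008621 mol.
n(NaHCO3) = 0.008621 / 1 = 0.008621 mol.
mass of NaHCO3 = 0.008621 x 84.01 = 0.7243 g.
% purity = 0.7243 / 1.0668 x 100 = 67.9%.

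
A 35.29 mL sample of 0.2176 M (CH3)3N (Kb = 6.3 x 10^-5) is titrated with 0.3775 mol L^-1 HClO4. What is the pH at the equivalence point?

5.33

n((CH3)3N) = 0.2176 x 0.03529 = 0.007679 mol; V(HClO4) at equivalence = 0.007679/0.3775 = 0.02034 L.
At equivalence the base is fully converted to (CH3)3NH+; total volume = 0.05563 L, so [(CH3)3NH+] = 0.007679/0.05563 = 0.1380 M.
Ka((CH3)3NH+) = Kw/Kb = 1.0e-14 / 6.3 x 10^-5 = 1.59e-10.
[H^+] = sqrt(Ka x [(CH3)3NH+]) = sqrt(1.59e-10 x 0.1380) = 4.68e-6 M.
pH = -log(4.68e-6) = 5.33.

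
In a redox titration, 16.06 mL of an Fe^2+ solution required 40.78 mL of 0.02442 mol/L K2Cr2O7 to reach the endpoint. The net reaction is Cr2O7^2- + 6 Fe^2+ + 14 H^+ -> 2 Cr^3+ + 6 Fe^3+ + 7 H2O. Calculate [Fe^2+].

n(K2Cr2O7) = 0.02442 x 0.04078 = 0.0009958 mol.
From the balanced equation, 1 mol K2Cr2O7 reacts with 6 mol Fe^2+, so n(Fe^2+) = 0.0009958 x 6/1 = 0.005975 mol.
[Fe^2+] = 0.005975 / 0.01606 L = 0.372 M.

0.372 M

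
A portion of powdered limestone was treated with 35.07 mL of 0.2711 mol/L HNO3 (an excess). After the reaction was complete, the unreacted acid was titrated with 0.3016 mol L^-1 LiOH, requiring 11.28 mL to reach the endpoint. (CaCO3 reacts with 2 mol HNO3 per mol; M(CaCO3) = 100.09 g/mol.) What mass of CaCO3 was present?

Total n(HNO3) added = 0.2711 x 0.03507 = 0.009507 mol.
n(LiOH) used = 0.3016 x 0.01128 = 0.003402 mol, which equals the excess n(HNO3).
So n(HNO3) consumed by the sample = 0.009507 - 0.003402 = 0.006105 mol.
n(CaCO3) = 0.006105 / 2 = 0.003053 mol.
mass = 0.003053 mol x 100.09 g/mol = 0.306 g.

0.306 g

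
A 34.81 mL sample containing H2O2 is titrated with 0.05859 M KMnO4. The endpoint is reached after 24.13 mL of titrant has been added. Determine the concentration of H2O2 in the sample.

n(KMnO4) = 0.05859 x 0.02413 = 0.001414 mol.
From the balanced equation, 2 mol KMnO4 reacts with 5 mol H2O2, so n(H2O2) = 0.001414 x 5/2 = 0.003534 mol.
[H2O2] = 0.003534 / 0.03481 L = 0.102 M.

0.102 M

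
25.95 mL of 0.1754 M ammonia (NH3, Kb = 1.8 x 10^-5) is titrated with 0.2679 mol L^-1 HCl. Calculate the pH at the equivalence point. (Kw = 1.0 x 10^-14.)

n(NH3) = 0.1754 x 0.02595 = 0.004552 mol; V(HCl) at equivalence = 0.004552/0.2679 = 0.01699 L.
At equivalence the base is fully converted to NH4+; total volume = 0.04294 L, so [NH4+] = 0.004552/0.04294 = 0.1060 M.
Ka(NH4+) = Kw/Kb = 1.0e-14 / 1.8 x 10^-5 = 5.56e-10.
[H^+] = sqrt(Ka x [NH4+]) = sqrt(5.56e-10 x 0.1060) = 7.67e-6 M.
pH = -log(7.67e-6) = 5.11.

5.11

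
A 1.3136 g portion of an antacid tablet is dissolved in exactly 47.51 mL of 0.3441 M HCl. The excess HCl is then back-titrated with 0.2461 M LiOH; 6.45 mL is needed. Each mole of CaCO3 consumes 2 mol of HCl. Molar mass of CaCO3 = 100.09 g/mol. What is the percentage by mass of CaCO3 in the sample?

Total n(HCl) added = 0.3441 x 0.04751 = 0.01635 mol.
n(LiOH) used = 0.2461 x 0.006450 = 0.001587 mol, which equals the excess n(HCl).
So n(HCl) consumed by the sample = 0.01635 - 0.001587 = 0.01476 mol.
n(CaCO3) = 0.01476 / 2 = 0.007380 mol.
mass CaCO3 = 0.007380 x 100.09 = 0.7387 g, so %CaCO3 = 0.7387/1.3136 x 100 = 56.2%.

56.2%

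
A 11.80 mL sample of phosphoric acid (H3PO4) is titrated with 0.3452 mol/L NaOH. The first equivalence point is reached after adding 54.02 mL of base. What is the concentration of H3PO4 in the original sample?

1.58 M

n(NaOH) = 0.3452 x 0.05402 = 0.01865 mol.
At the first equivalence point, 1 mol OH^- react per mol H3PO4, so n(H3PO4) = 0.01865 / 1 = 0.01865 mol.
[H3PO4] = 0.01865 / 0.01180 L = 1.58 M.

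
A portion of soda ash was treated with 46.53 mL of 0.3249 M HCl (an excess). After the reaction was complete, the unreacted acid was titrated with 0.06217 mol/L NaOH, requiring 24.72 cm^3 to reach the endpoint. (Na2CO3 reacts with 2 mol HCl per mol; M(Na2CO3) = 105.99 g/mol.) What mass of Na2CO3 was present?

Total n(HCl) added = 0.3249 x 0.04653 = 0.01512 mol.
n(NaOH) used = 0.06217 x 0.02472 = 0.001537 mol, which equals the excess n(HCl).
So n(HCl) consumed by the sample = 0.01512 - 0.001537 = 0.01358 mol.
n(Na2CO3) = 0.01358 / 2 = 0.006790 mol.
mass = 0.006790 mol x 105.99 g/mol = 0.720 g.

0.720 g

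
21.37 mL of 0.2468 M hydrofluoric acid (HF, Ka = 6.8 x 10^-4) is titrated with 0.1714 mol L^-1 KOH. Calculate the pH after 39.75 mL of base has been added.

n(acid) = 0.2468 x 0.02137 = 0.005274 mol; n(KOH) added = 0.1714 x 0.03975 = 0.006813 mol.
Base is in excess by 0.006813 - 0.005274 = 0.001539 mol in a total volume of 0.06112 L.
[OH^-] = 0.001539/0.06112 = 0.02518 M, so pOH = 1.60 and pH = 14.00 - 1.60 = 12.40.

12.40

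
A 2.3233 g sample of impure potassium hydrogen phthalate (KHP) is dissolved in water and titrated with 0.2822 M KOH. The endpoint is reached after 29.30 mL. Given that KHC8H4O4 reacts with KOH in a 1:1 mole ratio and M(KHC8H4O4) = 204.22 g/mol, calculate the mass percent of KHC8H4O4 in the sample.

n(KOH) = 0.2822 x 0.02930 = 0.008268 mol.
n(KHC8H4O4) = 0.008268 / 1 = 0.008268 mol.
mass of KHC8H4O4 = 0.008268 x 204.22 = 1.689 g.
% purity = 1.689 / 2.3233 x 100 = 72.7%.

72.7%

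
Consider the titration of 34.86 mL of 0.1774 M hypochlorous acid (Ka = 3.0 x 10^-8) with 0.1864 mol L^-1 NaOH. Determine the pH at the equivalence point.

10.24

n(HClO) = 0.1774 x 0.03486 = 0.006184 mol; V(NaOH) at equivalence = 0.006184/0.1864 = 0.03318 L.
At equivalence all the acid is converted to ClO-; total volume = 0.03486 + 0.03318 = 0.06804 L, so [ClO-] = 0.006184/0.06804 = 0.09089 M.
Kb = Kw/Ka = 1.0e-14 / 3.0 x 10^-8 = 3.33e-7.
[OH^-] = sqrt(Kb x [ClO-]) = sqrt(3.33e-7 x 0.09089) = 0.000174 M.
pOH = 3.76, so pH = 14.00 - 3.76 = 10.24.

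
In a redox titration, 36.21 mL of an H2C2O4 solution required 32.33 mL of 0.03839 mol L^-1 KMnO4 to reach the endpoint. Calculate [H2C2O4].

0.0857 M

n(KMnO4) = 0.03839 x 0.03233 = 0.001241 mol.
From the balanced equation, 2 mol KMnO4 reacts with 5 mol H2C2O4, so n(H2C2O4) = 0.001241 x 5/2 = 0.003103 mol.
[H2C2O4] = 0.003103 / 0.03621 L = 0.0857 M.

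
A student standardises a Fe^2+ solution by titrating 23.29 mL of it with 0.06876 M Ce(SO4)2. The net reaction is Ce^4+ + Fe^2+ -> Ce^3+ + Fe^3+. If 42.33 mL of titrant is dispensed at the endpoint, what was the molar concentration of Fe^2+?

0.125 M

n(Ce(SO4)2) = 0.06876 x 0.04233 = 0.002911 mol.
From the balanced equation, 1 mol Ce(SO4)2 reacts with 1 mol Fe^2+, so n(Fe^2+) = 0.002911 x 1/1 = 0.002911 mol.
[Fe^2+] = 0.002911 / 0.02329 L = 0.125 M.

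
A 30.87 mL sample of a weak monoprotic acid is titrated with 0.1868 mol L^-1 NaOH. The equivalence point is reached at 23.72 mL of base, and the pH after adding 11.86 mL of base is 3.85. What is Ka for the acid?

1.4 x 10^-4

11.86 mL is half of the equivalence volume, so this is the half-equivalence point where [HA] = [A^-].
At half-equivalence pH = pKa, so pKa = 3.85.
Ka = 10^(-3.85) = 1.4 x 10^-4.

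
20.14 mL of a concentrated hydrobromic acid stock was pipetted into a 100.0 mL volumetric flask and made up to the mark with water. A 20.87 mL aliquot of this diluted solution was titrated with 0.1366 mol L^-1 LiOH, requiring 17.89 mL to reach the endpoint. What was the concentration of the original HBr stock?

n(LiOH) = 0.1366 x 0.01789 = 0.002444 mol.
n(HBr) in the aliquot = 0.002444 mol.
[diluted HBr] = 0.002444 / 0.02087 = 0.1171 M.
Dilution factor = 100.0/20.14 = 4.965, so [stock] = 0.1171 x 4.965 = 0.581 M.

0.581 M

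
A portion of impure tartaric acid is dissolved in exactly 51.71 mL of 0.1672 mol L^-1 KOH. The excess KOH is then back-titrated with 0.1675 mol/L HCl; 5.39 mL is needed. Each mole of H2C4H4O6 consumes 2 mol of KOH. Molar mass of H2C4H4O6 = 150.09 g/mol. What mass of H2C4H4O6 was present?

Total n(KOH) added = 0.1672 x 0.05171 = 0.008646 mol.
n(HCl) used = 0.1675 x 0.005390 = 0.0009028 mol, which equals the excess n(KOH).
So n(KOH) consumed by the sample = 0.008646 - 0.0009028 = 0.007743 mol.
n(H2C4H4O6) = 0.007743 / 2 = 0.003872 mol.
mass = 0.003872 mol x 150.09 g/mol = 0.581 g.

0.581 g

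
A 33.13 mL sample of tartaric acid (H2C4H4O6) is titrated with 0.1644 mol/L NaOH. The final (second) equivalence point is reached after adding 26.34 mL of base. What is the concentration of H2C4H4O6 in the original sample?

0.0654 M

n(NaOH) = 0.1644 x 0.02634 = 0.004330 mol.
At the final (second) equivalence point, 2 mol OH^- react per mol H2C4H4O6, so n(H2C4H4O6) = 0.004330 / 2 = 0.002165 mol.
[H2C4H4O6] = 0.002165 / 0.03313 L = 0.0654 M.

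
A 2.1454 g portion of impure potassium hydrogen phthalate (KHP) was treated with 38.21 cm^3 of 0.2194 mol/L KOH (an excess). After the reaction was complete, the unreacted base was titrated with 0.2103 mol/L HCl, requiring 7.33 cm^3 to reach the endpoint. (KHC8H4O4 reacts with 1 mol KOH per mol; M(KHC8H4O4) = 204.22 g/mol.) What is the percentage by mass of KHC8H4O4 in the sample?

Total n(KOH) added = 0.2194 x 0.03821 = 0.008383 mol.
n(HCl) used = 0.2103 x 0.007330 = 0.001541 mol, which equals the excess n(KOH).
So n(KOH) consumed by the sample = 0.008383 - 0.001541 = 0.006842 mol.
n(KHC8H4O4) = 0.006842 / 1 = 0.006842 mol.
mass KHC8H4O4 = 0.006842 x 204.22 = 1.397 g, so %KHC8H4O4 = 1.397/2.1454 x 100 = 65.1%.

65.1%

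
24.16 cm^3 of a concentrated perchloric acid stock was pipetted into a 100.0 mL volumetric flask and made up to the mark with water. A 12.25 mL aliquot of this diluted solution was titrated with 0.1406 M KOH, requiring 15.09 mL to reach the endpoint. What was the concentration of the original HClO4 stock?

0.717 M

n(KOH) = 0.1406 x 0.01509 = 0.002122 mol.
n(HClO4) in the aliquot = 0.002122 mol.
[diluted HClO4] = 0.002122 / 0.01225 = 0.1732 M.
Dilution factor = 100.0/24.16 = 4.139, so [stock] = 0.1732 x 4.139 = 0.717 M.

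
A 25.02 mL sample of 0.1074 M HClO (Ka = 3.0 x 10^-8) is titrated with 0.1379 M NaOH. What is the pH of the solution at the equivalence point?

10.15

n(HClO) = 0.1074 x 0.02502 = 0.002687 mol; V(NaOH) at equivalence = 0.002687/0.1379 = 0.01949 L.
At equivalence all the acid is converted to ClO-; total volume = 0.02502 + 0.01949 = 0.04451 L, so [ClO-] = 0.002687/0.04451 = 0.06038 M.
Kb = Kw/Ka = 1.0e-14 / 3.0 x 10^-8 = 3.33e-7.
[OH^-] = sqrt(Kb x [ClO-]) = sqrt(3.33e-7 x 0.06038) = 0.000142 M.
pOH = 3.85, so pH = 14.00 - 3.85 = 10.15.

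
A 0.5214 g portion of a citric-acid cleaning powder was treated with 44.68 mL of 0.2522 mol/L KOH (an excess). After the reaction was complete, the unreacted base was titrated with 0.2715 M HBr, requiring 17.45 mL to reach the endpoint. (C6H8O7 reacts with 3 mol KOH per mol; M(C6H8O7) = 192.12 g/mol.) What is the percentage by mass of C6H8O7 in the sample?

Total n(KOH) added = 0.2522 x 0.04468 = 0.01127 mol.
n(HBr) used = 0.2715 x 0.01745 = 0.004738 mol, which equals the excess n(KOH).
So n(KOH) consumed by the sample = 0.01127 - 0.004738 = 0.006531 mol.
n(C6H8O7) = 0.006531 / 3 = 0.002177 mol.
mass C6H8O7 = 0.002177 x 192.12 = 0.4182 g, so %C6H8O7 = 0.4182/0.5214 x 100 = 80.2%.

80.2%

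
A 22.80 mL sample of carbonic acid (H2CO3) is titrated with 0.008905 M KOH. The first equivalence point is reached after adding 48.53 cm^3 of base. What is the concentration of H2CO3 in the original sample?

n(KOH) = 0.008905 x 0.04853 = 0.0004322 mol.
At the first equivalence point, 1 mol OH^- react per mol H2CO3, so n(H2CO3) = 0.0004322 / 1 = 0.0004322 mol.
[H2CO3] = 0.0004322 / 0.02280 L = 0.0190 M.

0.0190 M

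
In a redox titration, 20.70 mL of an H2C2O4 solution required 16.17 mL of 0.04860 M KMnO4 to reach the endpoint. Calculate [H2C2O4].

n(KMnO4) = 0.04860 x 0.01617 = 0.0007859 mol.
From the balanced equation, 2 mol KMnO4 reacts with 5 mol H2C2O4, so n(H2C2O4) = 0.0007859 x 5/2 = 0.001965 mol.
[H2C2O4] = 0.001965 / 0.02070 L = 0.0949 M.

0.0949 M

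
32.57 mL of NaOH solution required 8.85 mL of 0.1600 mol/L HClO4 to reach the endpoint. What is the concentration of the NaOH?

0.0435 M

n(HClO4) delivered = 0.1600 x 0.008850 = 0.001416 mol.
For a 1:1 reaction, n(NaOH) = 0.001416 mol.
[NaOH] = 0.001416 mol / 0.03257 L = 0.0435 M.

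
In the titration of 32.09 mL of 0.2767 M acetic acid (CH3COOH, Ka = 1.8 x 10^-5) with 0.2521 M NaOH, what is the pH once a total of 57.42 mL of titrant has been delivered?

12.80

n(acid) = 0.2767 x 0.03209 = 0.008879 mol; n(NaOH) added = 0.2521 x 0.05742 = 0.01448 mol.
Base is in excess by 0.01448 - 0.008879 = 0.005596 mol in a total volume of 0.08951 L.
[OH^-] = 0.005596/0.08951 = 0.06252 M, so pOH = 1.20 and pH = 14.00 - 1.20 = 12.80.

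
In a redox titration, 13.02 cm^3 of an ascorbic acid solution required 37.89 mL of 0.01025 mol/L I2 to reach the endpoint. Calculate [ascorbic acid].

n(I2) = 0.01025 x 0.03789 = 0.0003884 mol.
From the balanced equation, 1 mol I2 reacts with 1 mol ascorbic acid, so n(ascorbic acid) = 0.0003884 x 1/1 = 0.0003884 mol.
[ascorbic acid] = 0.0003884 / 0.01302 L = 0.0298 M.

0.0298 M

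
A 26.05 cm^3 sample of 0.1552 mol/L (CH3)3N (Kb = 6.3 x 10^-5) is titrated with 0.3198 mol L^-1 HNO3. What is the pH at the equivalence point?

n((CH3)3N) = 0.1552 x 0.02605 = 0.004043 mol; V(HNO3) at equivalence = 0.004043/0.3198 = 0.01264 L.
At equivalence the base is fully converted to (CH3)3NH+; total volume = 0.03869 L, so [(CH3)3NH+] = 0.004043/0.03869 = 0.1045 M.
Ka((CH3)3NH+) = Kw/Kb = 1.0e-14 / 6.3 x 10^-5 = 1.59e-10.
[H^+] = sqrt(Ka x [(CH3)3NH+]) = sqrt(1.59e-10 x 0.1045) = 4.07e-6 M.
pH = -log(4.07e-6) = 5.39.

5.39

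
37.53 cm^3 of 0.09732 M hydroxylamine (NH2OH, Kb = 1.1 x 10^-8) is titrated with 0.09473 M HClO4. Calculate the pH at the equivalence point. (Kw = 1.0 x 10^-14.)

n(NH2OH) = 0.09732 x 0.03753 = 0.003652 mol; V(HClO4) at equivalence = 0.003652/0.09473 = 0.03856 L.
At equivalence the base is fully converted to NH3OH+; total volume = 0.07609 L, so [NH3OH+] = 0.003652/0.07609 = 0.04800 M.
Ka(NH3OH+) = Kw/Kb = 1.0e-14 / 1.1 x 10^-8 = 9.09e-7.
[H^+] = sqrt(Ka x [NH3OH+]) = sqrt(9.09e-7 x 0.04800) = 0.000209 M.
pH = -log(0.000209) = 3.68.

3.68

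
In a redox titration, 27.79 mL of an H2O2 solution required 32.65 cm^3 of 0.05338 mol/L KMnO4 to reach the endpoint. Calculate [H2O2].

n(KMnO4) = 0.05338 x 0.03265 = 0.001743 mol.
From the balanced equation, 2 mol KMnO4 reacts with 5 mol H2O2, so n(H2O2) = 0.001743 x 5/2 = 0.004357 mol.
[H2O2] = 0.004357 / 0.02779 L = 0.157 M.

0.157 M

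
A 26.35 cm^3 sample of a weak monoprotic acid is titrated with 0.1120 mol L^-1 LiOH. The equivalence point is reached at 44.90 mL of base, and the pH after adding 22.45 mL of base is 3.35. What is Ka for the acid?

4.5 x 10^-4

22.45 mL is half of the equivalence volume, so this is the half-equivalence point where [HA] = [A^-].
At half-equivalence pH = pKa, so pKa = 3.35.
Ka = 10^(-3.35) = 4.5 x 10^-4.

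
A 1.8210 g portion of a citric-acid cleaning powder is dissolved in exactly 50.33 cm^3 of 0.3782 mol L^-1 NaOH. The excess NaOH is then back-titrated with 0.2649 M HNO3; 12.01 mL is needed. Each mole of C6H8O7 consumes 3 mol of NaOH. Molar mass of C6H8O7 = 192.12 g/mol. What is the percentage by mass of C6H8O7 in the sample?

55.8%

Total n(NaOH) added = 0.3782 x 0.05033 = 0.01903 mol.
n(HNO3) used = 0.2649 x 0.01201 = 0.003181 mol, which equals the excess n(NaOH).
So n(NaOH) consumed by the sample = 0.01903 - 0.003181 = 0.01585 mol.
n(C6H8O7) = 0.01585 / 3 = 0.005284 mol.
mass C6H8O7 = 0.005284 x 192.12 = 1.015 g, so %C6H8O7 = 1.015/1.8210 x 100 = 55.8%.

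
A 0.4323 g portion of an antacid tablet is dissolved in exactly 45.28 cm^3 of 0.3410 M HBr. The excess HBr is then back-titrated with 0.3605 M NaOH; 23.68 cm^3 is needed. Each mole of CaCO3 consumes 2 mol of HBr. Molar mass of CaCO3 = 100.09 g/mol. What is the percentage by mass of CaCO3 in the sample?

79.9%

Total n(HBr) added = 0.3410 x 0.04528 = 0.01544 mol.
n(NaOH) used = 0.3605 x 0.02368 = 0.008537 mol, which equals the excess n(HBr).
So n(HBr) consumed by the sample = 0.01544 - 0.008537 = 0.006904 mol.
n(CaCO3) = 0.006904 / 2 = 0.003452 mol.
mass CaCO3 = 0.003452 x 100.09 = 0.3455 g, so %CaCO3 = 0.3455/0.4323 x 100 = 79.9%.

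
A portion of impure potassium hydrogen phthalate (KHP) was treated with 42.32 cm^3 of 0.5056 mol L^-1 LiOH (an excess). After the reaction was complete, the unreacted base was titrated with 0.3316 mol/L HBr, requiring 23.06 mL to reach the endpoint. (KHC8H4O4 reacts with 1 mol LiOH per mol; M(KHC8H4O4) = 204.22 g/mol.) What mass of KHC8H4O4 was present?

2.81 g

Total n(LiOH) added = 0.5056 x 0.04232 = 0.02140 mol.
n(HBr) used = 0.3316 x 0.02306 = 0.007647 mol, which equals the excess n(LiOH).
So n(LiOH) consumed by the sample = 0.02140 - 0.007647 = 0.01375 mol.
n(KHC8H4O4) = 0.01375 / 1 = 0.01375 mol.
mass = 0.01375 mol x 204.22 g/mol = 2.81 g.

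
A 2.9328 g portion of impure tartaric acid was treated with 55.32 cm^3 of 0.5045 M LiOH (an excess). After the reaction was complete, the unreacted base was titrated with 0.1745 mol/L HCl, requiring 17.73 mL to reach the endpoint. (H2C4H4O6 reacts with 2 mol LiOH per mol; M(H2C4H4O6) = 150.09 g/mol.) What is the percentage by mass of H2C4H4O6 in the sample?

Total n(LiOH) added = 0.5045 x 0.05532 = 0.02791 mol.
n(HCl) used = 0.1745 x 0.01773 = 0.003094 mol, which equals the excess n(LiOH).
So n(LiOH) consumed by the sample = 0.02791 - 0.003094 = 0.02482 mol.
n(H2C4H4O6) = 0.02482 / 2 = 0.01241 mol.
mass H2C4H4O6 = 0.01241 x 150.09 = 1.862 g, so %H2C4H4O6 = 1.862/2.9328 x 100 = 63.5%.

63.5%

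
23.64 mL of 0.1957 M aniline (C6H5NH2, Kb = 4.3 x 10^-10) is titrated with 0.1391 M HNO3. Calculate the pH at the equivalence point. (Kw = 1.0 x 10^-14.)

2.86

n(C6H5NH2) = 0.1957 x 0.02364 = 0.004626 mol; V(HNO3) at equivalence = 0.004626/0.1391 = 0.03326 L.
At equivalence the base is fully converted to C6H5NH3+; total volume = 0.05690 L, so [C6H5NH3+] = 0.004626/0.05690 = 0.08131 M.
Ka(C6H5NH3+) = Kw/Kb = 1.0e-14 / 4.3 x 10^-10 = 2.33e-5.
[H^+] = sqrt(Ka x [C6H5NH3+]) = sqrt(2.33e-5 x 0.08131) = 0.00138 M.
pH = -log(0.00138) = 2.86.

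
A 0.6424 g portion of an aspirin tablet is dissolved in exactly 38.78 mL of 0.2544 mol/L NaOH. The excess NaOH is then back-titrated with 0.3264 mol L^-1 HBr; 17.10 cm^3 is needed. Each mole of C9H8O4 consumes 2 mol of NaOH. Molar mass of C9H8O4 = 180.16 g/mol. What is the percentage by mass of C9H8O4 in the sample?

60.1%

Total n(NaOH) added = 0.2544 x 0.03878 = 0.009866 mol.
n(HBr) used = 0.3264 x 0.01710 = 0.005581 mol, which equals the excess n(NaOH).
So n(NaOH) consumed by the sample = 0.009866 - 0.005581 = 0.004284 mol.
n(C9H8O4) = 0.004284 / 2 = 0.002142 mol.
mass C9H8O4 = 0.002142 x 180.16 = 0.3859 g, so %C9H8O4 = 0.3859/0.6424 x 100 = 60.1%.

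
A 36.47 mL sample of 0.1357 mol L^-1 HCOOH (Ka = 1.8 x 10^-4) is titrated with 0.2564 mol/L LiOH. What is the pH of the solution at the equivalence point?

n(HCOOH) = 0.1357 x 0.03647 = 0.004949 mol; V(LiOH) at equivalence = 0.004949/0.2564 = 0.01930 L.
At equivalence all the acid is converted to HCOO-; total volume = 0.03647 + 0.01930 = 0.05577 L, so [HCOO-] = 0.004949/0.05577 = 0.08874 M.
Kb = Kw/Ka = 1.0e-14 / 1.8 x 10^-4 = 5.56e-11.
[OH^-] = sqrt(Kb x [HCOO-]) = sqrt(5.56e-11 x 0.08874) = 2.22e-6 M.
pOH = 5.65, so pH = 14.00 - 5.65 = 8.35.

8.35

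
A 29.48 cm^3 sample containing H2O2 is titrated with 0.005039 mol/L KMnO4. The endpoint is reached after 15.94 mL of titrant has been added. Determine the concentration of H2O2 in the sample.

n(KMnO4) = 0.005039 x 0.01594 = 8.032e-5 mol.
From the balanced equation, 2 mol KMnO4 reacts with 5 mol H2O2, so n(H2O2) = 8.032e-5 x 5/2 = 0.0002008 mol.
[H2O2] = 0.0002008 / 0.02948 L = 0.00681 M.

0.00681 M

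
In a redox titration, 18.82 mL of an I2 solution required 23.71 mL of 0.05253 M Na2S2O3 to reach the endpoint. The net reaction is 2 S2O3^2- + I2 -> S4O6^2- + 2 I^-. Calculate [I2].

0.0331 M

n(Na2S2O3) = 0.05253 x 0.02371 = 0.001245 mol.
From the balanced equation, 2 mol Na2S2O3 reacts with 1 mol I2, so n(I2) = 0.001245 x 1/2 = 0.0006227 mol.
[I2] = 0.0006227 / 0.01882 L = 0.0331 M.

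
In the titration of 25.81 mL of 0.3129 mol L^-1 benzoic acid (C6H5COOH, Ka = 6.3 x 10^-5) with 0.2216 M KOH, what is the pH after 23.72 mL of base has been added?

Initial n(C6H5COOH) = 0.3129 x 0.02581 = 0.008076 mol.
n(KOH) added = 0.2216 x 0.02372 = 0.005256 mol, converting that many moles of C6H5COOH to C6H5COO-.
Remaining n(C6H5COOH) = 0.002820 mol; n(C6H5COO-) = 0.005256 mol.
By Henderson-Hasselbalch, pH = pKa + log([A^-]/[HA]) = 4.20 + log(0.005256/0.002820) = 4.20 + (+0.27) = 4.47.

4.47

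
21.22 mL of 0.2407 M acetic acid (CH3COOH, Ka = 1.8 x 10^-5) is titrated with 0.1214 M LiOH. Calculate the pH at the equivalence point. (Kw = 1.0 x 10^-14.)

n(CH3COOH) = 0.2407 x 0.02122 = 0.005108 mol; V(LiOH) at equivalence = 0.005108/0.1214 = 0.04207 L.
At equivalence all the acid is converted to CH3COO-; total volume = 0.02122 + 0.04207 = 0.06329 L, so [CH3COO-] = 0.005108/0.06329 = 0.08070 M.
Kb = Kw/Ka = 1.0e-14 / 1.8 x 10^-5 = 5.56e-10.
[OH^-] = sqrt(Kb x [CH3COO-]) = sqrt(5.56e-10 x 0.08070) = 6.70e-6 M.
pOH = 5.17, so pH = 14.00 - 5.17 = 8.83.

8.83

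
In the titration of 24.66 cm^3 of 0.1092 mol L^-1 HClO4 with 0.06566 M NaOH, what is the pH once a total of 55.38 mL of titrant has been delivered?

n(acid) = 0.1092 x 0.02466 = 0.002693 mol; n(NaOH) added = 0.06566 x 0.05538 = 0.003636 mol.
Base is in excess by 0.003636 - 0.002693 = 0.0009434 mol in a total volume of 0.08004 L.
[OH^-] = 0.0009434/0.08004 = 0.01179 M, so pOH = 1.93 and pH = 14.00 - 1.93 = 12.07.

12.07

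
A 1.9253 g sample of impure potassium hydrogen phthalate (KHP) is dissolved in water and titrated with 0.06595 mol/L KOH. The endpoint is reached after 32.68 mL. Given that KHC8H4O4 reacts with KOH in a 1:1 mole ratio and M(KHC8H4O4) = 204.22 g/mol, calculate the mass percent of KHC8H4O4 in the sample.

22.9%

n(KOH) = 0.06595 x 0.03268 = 0.002155 mol.
n(KHC8H4O4) = 0.002155 / 1 = 0.002155 mol.
mass of KHC8H4O4 = 0.002155 x 204.22 = 0.4401 g.
% purity = 0.4401 / 1.9253 x 100 = 22.9%.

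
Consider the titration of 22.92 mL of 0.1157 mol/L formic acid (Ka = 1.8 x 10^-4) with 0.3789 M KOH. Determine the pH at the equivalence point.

n(HCOOH) = 0.1157 x 0.02292 = 0.002652 mol; V(KOH) at equivalence = 0.002652/0.3789 = 0.006999 L.
At equivalence all the acid is converted to HCOO-; total volume = 0.02292 + 0.006999 = 0.02992 L, so [HCOO-] = 0.002652/0.02992 = 0.08863 M.
Kb = Kw/Ka = 1.0e-14 / 1.8 x 10^-4 = 5.56e-11.
[OH^-] = sqrt(Kb x [HCOO-]) = sqrt(5.56e-11 x 0.08863) = 2.22e-6 M.
pOH = 5.65, so pH = 14.00 - 5.65 = 8.35.

8.35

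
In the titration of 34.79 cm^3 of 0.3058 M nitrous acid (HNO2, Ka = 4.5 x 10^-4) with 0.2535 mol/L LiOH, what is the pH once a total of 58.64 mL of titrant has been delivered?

12.66

n(acid) = 0.3058 x 0.03479 = 0.01064 mol; n(LiOH) added = 0.2535 x 0.05864 = 0.01487 mol.
Base is in excess by 0.01487 - 0.01064 = 0.004226 mol in a total volume of 0.09343 L.
[OH^-] = 0.004226/0.09343 = 0.04524 M, so pOH = 1.34 and pH = 14.00 - 1.34 = 12.66.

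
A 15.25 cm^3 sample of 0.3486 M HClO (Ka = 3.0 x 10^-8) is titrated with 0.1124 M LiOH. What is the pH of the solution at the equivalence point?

n(HClO) = 0.3486 x 0.01525 = 0.005316 mol; V(LiOH) at equivalence = 0.005316/0.1124 = 0.04730 L.
At equivalence all the acid is converted to ClO-; total volume = 0.01525 + 0.04730 = 0.06255 L, so [ClO-] = 0.005316/0.06255 = 0.08499 M.
Kb = Kw/Ka = 1.0e-14 / 3.0 x 10^-8 = 3.33e-7.
[OH^-] = sqrt(Kb x [ClO-]) = sqrt(3.33e-7 x 0.08499) = 0.000168 M.
pOH = 3.77, so pH = 14.00 - 3.77 = 10.23.

10.23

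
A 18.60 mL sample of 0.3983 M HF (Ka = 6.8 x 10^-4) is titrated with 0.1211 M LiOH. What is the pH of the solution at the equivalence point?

n(HF) = 0.3983 x 0.01860 = 0.007408 mol; V(LiOH) at equivalence = 0.007408/0.1211 = 0.06118 L.
At equivalence all the acid is converted to F-; total volume = 0.01860 + 0.06118 = 0.07978 L, so [F-] = 0.007408/0.07978 = 0.09287 M.
Kb = Kw/Ka = 1.0e-14 / 6.8 x 10^-4 = 1.47e-11.
[OH^-] = sqrt(Kb x [F-]) = sqrt(1.47e-11 x 0.09287) = 1.17e-6 M.
pOH = 5.93, so pH = 14.00 - 5.93 = 8.07.

8.07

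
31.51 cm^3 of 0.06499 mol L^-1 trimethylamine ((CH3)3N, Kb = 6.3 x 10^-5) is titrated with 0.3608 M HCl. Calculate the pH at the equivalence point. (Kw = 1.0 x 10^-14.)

n((CH3)3N) = 0.06499 x 0.03151 = 0.002048 mol; V(HCl) at equivalence = 0.002048/0.3608 = 0.005676 L.
At equivalence the base is fully converted to (CH3)3NH+; total volume = 0.03719 L, so [(CH3)3NH+] = 0.002048/0.03719 = 0.05507 M.
Ka((CH3)3NH+) = Kw/Kb = 1.0e-14 / 6.3 x 10^-5 = 1.59e-10.
[H^+] = sqrt(Ka x [(CH3)3NH+]) = sqrt(1.59e-10 x 0.05507) = 2.96e-6 M.
pH = -log(2.96e-6) = 5.53.

5.53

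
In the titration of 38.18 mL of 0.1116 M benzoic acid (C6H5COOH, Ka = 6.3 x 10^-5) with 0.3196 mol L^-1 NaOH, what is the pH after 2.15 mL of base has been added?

3.48

Initial n(C6H5COOH) = 0.1116 x 0.03818 = 0.004261 mol.
n(NaOH) added = 0.3196 x 0.002150 = 0.0006871 mol, converting that many moles of C6H5COOH to C6H5COO-.
Remaining n(C6H5COOH) = 0.003574 mol; n(C6H5COO-) = 0.0006871 mol.
By Henderson-Hasselbalch, pH = pKa + log([A^-]/[HA]) = 4.20 + log(0.0006871/0.003574) = 4.20 + (-0.72) = 3.48.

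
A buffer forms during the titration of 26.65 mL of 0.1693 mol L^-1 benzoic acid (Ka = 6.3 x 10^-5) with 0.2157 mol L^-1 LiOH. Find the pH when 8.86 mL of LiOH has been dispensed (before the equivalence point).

Initial n(C6H5COOH) = 0.1693 x 0.02665 = 0.004512 mol.
n(LiOH) added = 0.2157 x 0.008860 = 0.001911 mol, converting that many moles of C6H5COOH to C6H5COO-.
Remaining n(C6H5COOH) = 0.002601 mol; n(C6H5COO-) = 0.001911 mol.
By Henderson-Hasselbalch, pH = pKa + log([A^-]/[HA]) = 4.20 + log(0.001911/0.002601) = 4.20 + (-0.13) = 4.07.

4.07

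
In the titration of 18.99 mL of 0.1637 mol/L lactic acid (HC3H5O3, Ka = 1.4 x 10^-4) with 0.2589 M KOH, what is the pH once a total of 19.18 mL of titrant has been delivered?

n(acid) = 0.1637 x 0.01899 = 0.003109 mol; n(KOH) added = 0.2589 x 0.01918 = 0.004966 mol.
Base is in excess by 0.004966 - 0.003109 = 0.001857 mol in a total volume of 0.03817 L.
[OH^-] = 0.001857/0.03817 = 0.04865 M, so pOH = 1.31 and pH = 14.00 - 1.31 = 12.69.

12.69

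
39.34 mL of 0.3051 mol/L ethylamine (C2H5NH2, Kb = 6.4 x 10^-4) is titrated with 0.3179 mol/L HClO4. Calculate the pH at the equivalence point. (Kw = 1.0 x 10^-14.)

5.81

n(C2H5NH2) = 0.3051 x 0.03934 = 0.01200 mol; V(HClO4) at equivalence = 0.01200/0.3179 = 0.03776 L.
At equivalence the base is fully converted to C2H5NH3+; total volume = 0.07710 L, so [C2H5NH3+] = 0.01200/0.07710 = 0.1557 M.
Ka(C2H5NH3+) = Kw/Kb = 1.0e-14 / 6.4 x 10^-4 = 1.56e-11.
[H^+] = sqrt(Ka x [C2H5NH3+]) = sqrt(1.56e-11 x 0.1557) = 1.56e-6 M.
pH = -log(1.56e-6) = 5.81.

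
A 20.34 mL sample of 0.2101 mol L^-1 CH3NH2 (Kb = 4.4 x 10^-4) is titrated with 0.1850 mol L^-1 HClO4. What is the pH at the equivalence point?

n(CH3NH2) = 0.2101 x 0.02034 = 0.004273 mol; V(HClO4) at equivalence = 0.004273/0.1850 = 0.02310 L.
At equivalence the base is fully converted to CH3NH3+; total volume = 0.04344 L, so [CH3NH3+] = 0.004273/0.04344 = 0.09838 M.
Ka(CH3NH3+) = Kw/Kb = 1.0e-14 / 4.4 x 10^-4 = 2.27e-11.
[H^+] = sqrt(Ka x [CH3NH3+]) = sqrt(2.27e-11 x 0.09838) = 1.50e-6 M.
pH = -log(1.50e-6) = 5.83.

5.83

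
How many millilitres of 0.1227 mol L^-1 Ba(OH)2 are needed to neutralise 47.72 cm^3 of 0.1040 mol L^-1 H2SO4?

n(H2SO4) = 0.1040 mol/L x 0.04772 L = 0.004963 mol.
At equivalence n(Ba(OH)2) = n(H2SO4) = 0.004963 mol.
V(Ba(OH)2) = 0.004963 / 0.1227 = 0.04045 L = 40.4 mL.

40.4 mL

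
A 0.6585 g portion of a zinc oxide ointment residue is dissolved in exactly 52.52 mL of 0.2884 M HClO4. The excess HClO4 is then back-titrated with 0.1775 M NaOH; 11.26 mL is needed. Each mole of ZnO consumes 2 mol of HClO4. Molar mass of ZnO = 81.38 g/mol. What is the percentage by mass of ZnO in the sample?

81.2%

Total n(HClO4) added = 0.2884 x 0.05252 = 0.01515 mol.
n(NaOH) used = 0.1775 x 0.01126 = 0.001999 mol, which equals the excess n(HClO4).
So n(HClO4) consumed by the sample = 0.01515 - 0.001999 = 0.01315 mol.
n(ZnO) = 0.01315 / 2 = 0.006574 mol.
mass ZnO = 0.006574 x 81.38 = 0.5350 g, so %ZnO = 0.5350/0.6585 x 100 = 81.2%.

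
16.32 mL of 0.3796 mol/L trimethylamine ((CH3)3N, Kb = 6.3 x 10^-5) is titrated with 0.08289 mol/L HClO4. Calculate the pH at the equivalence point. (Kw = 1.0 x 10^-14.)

5.48

n((CH3)3N) = 0.3796 x 0.01632 = 0.006195 mol; V(HClO4) at equivalence = 0.006195/0.08289 = 0.07474 L.
At equivalence the base is fully converted to (CH3)3NH+; total volume = 0.09106 L, so [(CH3)3NH+] = 0.006195/0.09106 = 0.06803 M.
Ka((CH3)3NH+) = Kw/Kb = 1.0e-14 / 6.3 x 10^-5 = 1.59e-10.
[H^+] = sqrt(Ka x [(CH3)3NH+]) = sqrt(1.59e-10 x 0.06803) = 3.29e-6 M.
pH = -log(3.29e-6) = 5.48.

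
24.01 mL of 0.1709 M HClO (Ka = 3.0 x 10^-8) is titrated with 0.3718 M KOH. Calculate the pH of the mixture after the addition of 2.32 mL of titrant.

Initial n(HClO) = 0.1709 x 0.02401 = 0.004103 mol.
n(KOH) added = 0.3718 x 0.002320 = 0.0008626 mol, converting that many moles of HClO to ClO-.
Remaining n(HClO) = 0.003241 mol; n(ClO-) = 0.0008626 mol.
By Henderson-Hasselbalch, pH = pKa + log([A^-]/[HA]) = 7.52 + log(0.0008626/0.003241) = 7.52 + (-0.57) = 6.95.

6.95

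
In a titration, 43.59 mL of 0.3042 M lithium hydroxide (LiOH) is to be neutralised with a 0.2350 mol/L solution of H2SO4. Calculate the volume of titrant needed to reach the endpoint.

n(LiOH) = 0.3042 mol/L x 0.04359 L = 0.01326 mol.
The neutralisation is 2 LiOH : 1 H2SO4, so n(H2SO4) = 0.01326 x 1/2 = 0.006630 mol.
V(H2SO4) = 0.006630 / 0.2350 = 0.02821 L = 28.2 mL.

28.2 mL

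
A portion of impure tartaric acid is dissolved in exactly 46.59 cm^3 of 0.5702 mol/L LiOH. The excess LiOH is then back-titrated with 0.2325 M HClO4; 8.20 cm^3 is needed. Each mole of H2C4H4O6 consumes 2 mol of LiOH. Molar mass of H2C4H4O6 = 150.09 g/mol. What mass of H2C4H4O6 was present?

Total n(LiOH) added = 0.5702 x 0.04659 = 0.02657 mol.
n(HClO4) used = 0.2325 x 0.008200 = 0.001906 mol, which equals the excess n(LiOH).
So n(LiOH) consumed by the sample = 0.02657 - 0.001906 = 0.02466 mol.
n(H2C4H4O6) = 0.02466 / 2 = 0.01233 mol.
mass = 0.01233 mol x 150.09 g/mol = 1.85 g.

1.85 g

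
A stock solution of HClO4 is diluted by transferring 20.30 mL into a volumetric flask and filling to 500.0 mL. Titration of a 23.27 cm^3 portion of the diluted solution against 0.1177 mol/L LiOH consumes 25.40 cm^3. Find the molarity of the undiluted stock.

n(LiOH) = 0.1177 x 0.02540 = 0.002990 mol.
n(HClO4) in the aliquot = 0.002990 mol.
[diluted HClO4] = 0.002990 / 0.02327 = 0.1285 M.
Dilution factor = 500.0/20.30 = 24.63, so [stock] = 0.1285 x 24.63 = 3.16 M.

3.16 M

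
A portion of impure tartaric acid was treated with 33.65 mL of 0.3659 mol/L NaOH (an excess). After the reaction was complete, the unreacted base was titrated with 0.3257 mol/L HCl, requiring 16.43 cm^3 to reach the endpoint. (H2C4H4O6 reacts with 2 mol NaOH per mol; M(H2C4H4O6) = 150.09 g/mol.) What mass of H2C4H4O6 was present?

0.522 g

Total n(NaOH) added = 0.3659 x 0.03365 = 0.01231 mol.
n(HCl) used = 0.3257 x 0.01643 = 0.005351 mol, which equals the excess n(NaOH).
So n(NaOH) consumed by the sample = 0.01231 - 0.005351 = 0.006961 mol.
n(H2C4H4O6) = 0.006961 / 2 = 0.003481 mol.
mass = 0.003481 mol x 150.09 g/mol = 0.522 g.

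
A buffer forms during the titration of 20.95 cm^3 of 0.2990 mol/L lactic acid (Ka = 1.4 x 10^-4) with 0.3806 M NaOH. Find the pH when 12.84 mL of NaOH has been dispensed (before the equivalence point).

Initial n(HC3H5O3) = 0.2990 x 0.02095 = 0.006264 mol.
n(NaOH) added = 0.3806 x 0.01284 = 0.004887 mol, converting that many moles of HC3H5O3 to C3H5O3-.
Remaining n(HC3H5O3) = 0.001377 mol; n(C3H5O3-) = 0.004887 mol.
By Henderson-Hasselbalch, pH = pKa + log([A^-]/[HA]) = 3.85 + log(0.004887/0.001377) = 3.85 + (+0.55) = 4.40.

4.40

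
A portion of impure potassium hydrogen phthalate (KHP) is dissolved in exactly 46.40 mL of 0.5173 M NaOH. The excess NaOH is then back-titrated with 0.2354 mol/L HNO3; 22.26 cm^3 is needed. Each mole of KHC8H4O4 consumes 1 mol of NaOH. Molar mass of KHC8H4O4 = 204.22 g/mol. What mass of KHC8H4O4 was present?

Total n(NaOH) added = 0.5173 x 0.04640 = 0.02400 mol.
n(HNO3) used = 0.2354 x 0.02226 = 0.005240 mol, which equals the excess n(NaOH).
So n(NaOH) consumed by the sample = 0.02400 - 0.005240 = 0.01876 mol.
n(KHC8H4O4) = 0.01876 / 1 = 0.01876 mol.
mass = 0.01876 mol x 204.22 g/mol = 3.83 g.

3.83 g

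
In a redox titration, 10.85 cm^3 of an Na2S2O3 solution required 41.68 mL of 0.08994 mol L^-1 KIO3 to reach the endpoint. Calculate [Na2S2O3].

n(KIO3) = 0.08994 x 0.04168 = 0.003749 mol.
From the balanced equation, 1 mol KIO3 reacts with 6 mol Na2S2O3, so n(Na2S2O3) = 0.003749 x 6/1 = 0.02249 mol.
[Na2S2O3] = 0.02249 / 0.01085 L = 2.07 M.

2.07 M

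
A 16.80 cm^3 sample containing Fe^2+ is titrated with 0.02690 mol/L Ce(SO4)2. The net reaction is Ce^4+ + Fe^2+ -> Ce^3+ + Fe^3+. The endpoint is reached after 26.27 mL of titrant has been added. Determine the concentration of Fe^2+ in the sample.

0.0421 M

n(Ce(SO4)2) = 0.02690 x 0.02627 = 0.0007067 mol.
From the balanced equation, 1 mol Ce(SO4)2 reacts with 1 mol Fe^2+, so n(Fe^2+) = 0.0007067 x 1/1 = 0.0007067 mol.
[Fe^2+] = 0.0007067 / 0.01680 L = 0.0421 M.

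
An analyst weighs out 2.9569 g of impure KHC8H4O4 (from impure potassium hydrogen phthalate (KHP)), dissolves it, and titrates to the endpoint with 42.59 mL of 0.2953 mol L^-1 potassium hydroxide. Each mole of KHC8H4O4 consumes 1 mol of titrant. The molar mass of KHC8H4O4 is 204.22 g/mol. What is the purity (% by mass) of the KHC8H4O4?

86.9%

n(KOH) = 0.2953 x 0.04259 = 0.01258 mol.
n(KHC8H4O4) = 0.01258 / 1 = 0.01258 mol.
mass of KHC8H4O4 = 0.01258 x 204.22 = 2.568 g.
% purity = 2.568 / 2.9569 x 100 = 86.9%.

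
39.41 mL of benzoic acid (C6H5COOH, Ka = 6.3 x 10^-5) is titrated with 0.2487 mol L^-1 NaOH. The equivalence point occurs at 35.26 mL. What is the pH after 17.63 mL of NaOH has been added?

4.20

17.63 mL is exactly half the equivalence volume (35.26/2), i.e. the half-equivalence point.
There, n(HA) = n(A^-), so pH = pKa = -log(6.3 x 10^-5) = 4.20.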